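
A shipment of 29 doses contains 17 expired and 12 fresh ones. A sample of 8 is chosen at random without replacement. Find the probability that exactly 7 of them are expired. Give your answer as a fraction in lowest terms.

The sample space is all 8-subsets of the 29: C(29,8) = 4292145.
Selections with exactly 7 expired: choose 7 of the 17 expired and 1 of the 12 fresh, C(17,7)·C(12,1) = 19448·12 = 233376.
Probability = 233376/4292145 = 544/10005.

544/10005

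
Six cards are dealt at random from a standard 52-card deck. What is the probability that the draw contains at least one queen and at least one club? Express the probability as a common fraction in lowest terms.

6772177/20358520

There are C(52,6) = 20358520 possible draws.
By inclusion-exclusion on the complements, draws missing all queens or all clubs: C(48,6) + C(39,6) − C(36,6) = 12271512 + 3262623 − 1947792 = 13586343.
So draws with at least one of each: 20358520 − 13586343 = 6772177, probability 6772177/20358520.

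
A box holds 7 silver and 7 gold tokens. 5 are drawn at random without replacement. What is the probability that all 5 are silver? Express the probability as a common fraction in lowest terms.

There are C(14,5) = 2002 possible selections.
Selections with all silver: C(7,5) = 21.
Probability = 21/2002 = 3/286.

3/286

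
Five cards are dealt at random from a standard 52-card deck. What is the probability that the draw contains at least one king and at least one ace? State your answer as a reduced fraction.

There are C(52,5) = 2598960 possible draws.
By inclusion-exclusion on the complements, draws missing all kings or all aces: C(48,5) + C(48,5) − C(44,5) = 1712304 + 1712304 − 1086008 = 2338600.
So draws with at least one of each: 2598960 − 2338600 = 260360, probability 260360/2598960 = 6509/64974.

6509/64974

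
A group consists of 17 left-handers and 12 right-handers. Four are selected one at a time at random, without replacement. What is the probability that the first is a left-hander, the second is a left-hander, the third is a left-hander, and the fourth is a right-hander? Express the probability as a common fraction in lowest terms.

680/7917

Multiply the conditional probabilities at each draw: 17/29 · 16/28 · 15/27 · 12/26 = 48960/570024 = 680/7917.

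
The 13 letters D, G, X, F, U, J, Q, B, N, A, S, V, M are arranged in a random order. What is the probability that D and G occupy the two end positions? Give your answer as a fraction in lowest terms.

There are 13! = 6227020800 arrangements.
Place D and G at the ends in 2 ways, arrange the remaining 11 in 11! = 39916800 ways: 2·39916800 = 79833600.
Probability = 79833600/6227020800 = 1/78.

1/78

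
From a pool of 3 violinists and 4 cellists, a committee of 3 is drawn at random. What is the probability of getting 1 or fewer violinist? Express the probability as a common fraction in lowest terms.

Total selections: C(7,3) = 35.
Favorable selections (1 or fewer violinist): C(3,0)·C(4,3) + C(3,1)·C(4,2) = 4 + 18 = 22.
Probability = 22/35.

22/35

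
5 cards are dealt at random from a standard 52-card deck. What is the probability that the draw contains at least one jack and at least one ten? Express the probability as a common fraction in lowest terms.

There are C(52,5) = 2598960 possible draws.
By inclusion-exclusion on the complements, draws missing all jacks or all tens: C(48,5) + C(48,5) − C(44,5) = 1712304 + 1712304 − 1086008 = 2338600.
So draws with at least one of each: 2598960 − 2338600 = 260360, probability 260360/2598960 = 6509/64974.

6509/64974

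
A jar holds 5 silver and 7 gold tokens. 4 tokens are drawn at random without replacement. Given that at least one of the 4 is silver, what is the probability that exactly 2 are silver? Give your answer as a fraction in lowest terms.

21/46

Work in counts. Selections with at least one silver: C(12,4) − C(7,4) = 495 − 35 = 460.
Of those, selections where exactly 2 are silver: C(5,2)·C(7,2) = 10·21 = 210.
Conditional probability = 210/460 = 21/46.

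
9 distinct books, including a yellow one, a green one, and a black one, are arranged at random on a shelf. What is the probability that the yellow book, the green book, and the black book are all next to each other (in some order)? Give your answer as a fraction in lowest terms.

1/12

There are 9! = 362880 arrangements.
Treat the three as one block: 7! placements × 3! orders within the block = 5040·6 = 30240.
Probability = 30240/362880 = 1/12.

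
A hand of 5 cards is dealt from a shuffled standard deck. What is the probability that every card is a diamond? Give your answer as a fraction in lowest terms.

There are C(52,5) = 2598960 possible 5-card hands.
Hands that are all diamonds: C(13,5) = 1287.
Probability = 1287/2598960 = 33/66640.

33/66640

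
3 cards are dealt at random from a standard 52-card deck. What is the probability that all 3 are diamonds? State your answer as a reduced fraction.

11/850

There are C(52,3) = 22100 possible 3-card hands.
Hands that are all diamonds: C(13,3) = 286.
Probability = 286/22100 = 11/850.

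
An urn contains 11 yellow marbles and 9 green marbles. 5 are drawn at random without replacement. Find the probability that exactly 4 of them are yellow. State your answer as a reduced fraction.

There are C(20,5) = 15504 ways to choose 5 from 20.
Selections with exactly 4 yellow: choose 4 of the 11 yellow and 1 of the 9 green, C(11,4)·C(9,1) = 330·9 = 2970.
Probability = 2970/15504 = 495/2584.

495/2584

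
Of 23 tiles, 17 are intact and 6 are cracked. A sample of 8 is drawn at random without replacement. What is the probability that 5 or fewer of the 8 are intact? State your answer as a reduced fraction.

4814/14421

Total selections: C(23,8) = 490314.
Favorable selections (5 or fewer intact): C(17,2)·C(6,6) + C(17,3)·C(6,5) + C(17,4)·C(6,4) + C(17,5)·C(6,3) = 136 + 4080 + 35700 + 123760 = 163676.
Probability = 163676/490314 = 4814/14421.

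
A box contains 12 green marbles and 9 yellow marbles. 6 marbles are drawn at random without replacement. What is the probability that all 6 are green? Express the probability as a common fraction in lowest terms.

11/646

There are C(21,6) = 54264 possible selections.
Selections with all green: C(12,6) = 924.
Probability = 924/54264 = 11/646.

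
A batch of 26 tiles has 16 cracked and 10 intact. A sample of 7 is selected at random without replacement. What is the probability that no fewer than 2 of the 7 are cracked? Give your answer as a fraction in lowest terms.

There are C(26,7) = 657800 ways to choose the 7.
Count the complement (fewer than 2 cracked): C(16,0)·C(10,7) + C(16,1)·C(10,6) = 120 + 3360 = 3480.
Probability = 1 − 3480/657800 = 654320/657800 = 16358/16445.

16358/16445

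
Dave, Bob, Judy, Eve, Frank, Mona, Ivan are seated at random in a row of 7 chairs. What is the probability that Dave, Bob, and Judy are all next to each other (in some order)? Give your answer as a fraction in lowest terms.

There are 7! = 5040 arrangements.
Treat the three as one block: 5! placements × 3! orders within the block = 120·6 = 720.
Probability = 720/5040 = 1/7.

1/7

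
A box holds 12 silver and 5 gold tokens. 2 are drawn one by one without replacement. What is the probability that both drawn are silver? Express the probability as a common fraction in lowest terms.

33/68

Multiply the conditional probabilities at each draw: 12/17 · 11/16 = 132/272 = 33/68.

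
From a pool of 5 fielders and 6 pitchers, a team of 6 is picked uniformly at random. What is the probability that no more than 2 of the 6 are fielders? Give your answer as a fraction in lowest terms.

Total selections: C(11,6) = 462.
Favorable selections (no more than 2 fielders): C(5,0)·C(6,6) + C(5,1)·C(6,5) + C(5,2)·C(6,4) = 1 + 30 + 150 = 181.
Probability = 181/462.

181/462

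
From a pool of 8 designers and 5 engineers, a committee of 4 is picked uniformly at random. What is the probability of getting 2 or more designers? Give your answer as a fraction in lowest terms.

Total selections: C(13,4) = 715.
Count the complement (fewer than 2 designers): C(8,0)·C(5,4) + C(8,1)·C(5,3) = 5 + 80 = 85.
Probability = 1 − 85/715 = 630/715 = 126/143.

126/143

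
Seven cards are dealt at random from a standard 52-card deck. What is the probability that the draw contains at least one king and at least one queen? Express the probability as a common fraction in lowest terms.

3105873/16723070

There are C(52,7) = 133784560 possible draws.
By inclusion-exclusion on the complements, draws missing all kings or all queens: C(48,7) + C(48,7) − C(44,7) = 73629072 + 73629072 − 38320568 = 108937576.
So draws with at least one of each: 133784560 − 108937576 = 24846984, probability 24846984/133784560 = 3105873/16723070.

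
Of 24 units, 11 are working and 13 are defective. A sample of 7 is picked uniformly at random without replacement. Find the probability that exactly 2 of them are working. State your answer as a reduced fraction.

There are C(24,7) = 346104 ways to choose 7 from 24.
Selections with exactly 2 working: choose 2 of the 11 working and 5 of the 13 defective, C(11,2)·C(13,5) = 55·1287 = 70785.
Probability = 70785/346104 = 715/3496.

715/3496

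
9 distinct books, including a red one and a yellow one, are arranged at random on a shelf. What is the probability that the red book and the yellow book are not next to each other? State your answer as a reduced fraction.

7/9

There are 9! = 362880 arrangements.
Arrangements with the red book and the yellow book adjacent: 2·8! = 80640.
So not adjacent: 362880 − 80640 = 282240, probability 282240/362880 = 7/9.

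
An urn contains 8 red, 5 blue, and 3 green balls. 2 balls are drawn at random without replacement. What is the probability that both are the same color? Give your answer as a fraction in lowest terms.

41/120

There are C(16,2) = 120 ways to draw 2 balls.
All same color: C(8,2) + C(5,2) + C(3,2) = 28 + 10 + 3 = 41.
Probability = 41/120.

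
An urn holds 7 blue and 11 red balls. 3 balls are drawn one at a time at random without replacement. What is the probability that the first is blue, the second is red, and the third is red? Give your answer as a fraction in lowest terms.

385/2448

Multiply the conditional probabilities at each draw: 7/18 · 11/17 · 10/16 = 770/4896 = 385/2448.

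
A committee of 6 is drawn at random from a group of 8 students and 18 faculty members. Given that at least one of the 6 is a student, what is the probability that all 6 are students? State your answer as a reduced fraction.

2/15119

Work in counts. Selections with at least one student: C(26,6) − C(18,6) = 230230 − 18564 = 211666.
Of those, selections where all 6 are students: C(8,6) = 28.
Conditional probability = 28/211666 = 2/15119.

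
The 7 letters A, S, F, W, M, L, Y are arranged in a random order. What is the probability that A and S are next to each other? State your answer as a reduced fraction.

There are 7! = 5040 arrangements.
Treat A and S as a block: 6! arrangements of the blocks × 2 orders within the block = 2·720 = 1440.
Probability = 1440/5040 = 2/7.

2/7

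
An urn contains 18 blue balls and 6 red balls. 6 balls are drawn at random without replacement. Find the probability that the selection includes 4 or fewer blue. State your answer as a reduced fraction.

Total selections: C(24,6) = 134596.
Count the complement (more than 4 blue): C(18,5)·C(6,1) + C(18,6)·C(6,0) = 51408 + 18564 = 69972.
Probability = 1 − 69972/134596 = 64624/134596 = 2308/4807.

2308/4807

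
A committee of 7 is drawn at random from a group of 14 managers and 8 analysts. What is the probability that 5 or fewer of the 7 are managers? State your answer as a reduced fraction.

There are C(22,7) = 170544 ways to choose the 7.
Favorable selections (5 or fewer managers): C(14,0)·C(8,7) + C(14,1)·C(8,6) + C(14,2)·C(8,5) + C(14,3)·C(8,4) + C(14,4)·C(8,3) + C(14,5)·C(8,2) = 8 + 392 + 5096 + 25480 + 56056 + 56056 = 143088.
Probability = 143088/170544 = 271/323.

271/323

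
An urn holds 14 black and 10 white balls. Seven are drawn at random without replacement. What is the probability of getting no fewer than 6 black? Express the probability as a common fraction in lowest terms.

169/1748

There are C(24,7) = 346104 ways to choose the 7.
Favorable selections (no fewer than 6 black): C(14,6)·C(10,1) + C(14,7)·C(10,0) = 30030 + 3432 = 33462.
Probability = 33462/346104 = 169/1748.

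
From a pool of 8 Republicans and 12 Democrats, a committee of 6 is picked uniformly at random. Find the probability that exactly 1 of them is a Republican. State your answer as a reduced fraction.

The sample space is all 6-subsets of the 20: C(20,6) = 38760.
Selections with exactly 1 Republican: choose 1 of the 8 Republicans and 5 of the 12 Democrats, C(8,1)·C(12,5) = 8·792 = 6336.
Probability = 6336/38760 = 264/1615.

264/1615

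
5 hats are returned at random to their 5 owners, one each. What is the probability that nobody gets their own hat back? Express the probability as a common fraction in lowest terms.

There are 5! = 120 assignments.
By inclusion-exclusion, assignments with no fixed points: C(5,0)·5! − C(5,1)·4! + C(5,2)·3! − C(5,3)·2! + C(5,4)·1! − C(5,5)·0! = 44.
Probability = 44/120 = 11/30.

11/30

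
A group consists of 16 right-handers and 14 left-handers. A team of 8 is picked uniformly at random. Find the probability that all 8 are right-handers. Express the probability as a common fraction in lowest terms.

22/10005

There are C(30,8) = 5852925 possible selections.
Selections with all right-handers: C(16,8) = 12870.
Probability = 12870/5852925 = 22/10005.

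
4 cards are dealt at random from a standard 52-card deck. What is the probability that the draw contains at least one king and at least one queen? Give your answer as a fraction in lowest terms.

1332/20825

There are C(52,4) = 270725 possible draws.
By inclusion-exclusion on the complements, draws missing all kings or all queens: C(48,4) + C(48,4) − C(44,4) = 194580 + 194580 − 135751 = 253409.
So draws with at least one of each: 270725 − 253409 = 17316, probability 17316/270725 = 1332/20825.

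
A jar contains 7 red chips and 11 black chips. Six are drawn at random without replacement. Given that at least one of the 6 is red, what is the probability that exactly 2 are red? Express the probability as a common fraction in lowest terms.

165/431

Work in counts. Selections with at least one red: C(18,6) − C(11,6) = 18564 − 462 = 18102.
Of those, selections where exactly 2 are red: C(7,2)·C(11,4) = 21·330 = 6930.
Conditional probability = 6930/18102 = 165/431.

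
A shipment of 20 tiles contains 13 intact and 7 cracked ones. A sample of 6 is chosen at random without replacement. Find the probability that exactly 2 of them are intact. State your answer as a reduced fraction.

91/1292

There are C(20,6) = 38760 ways to choose 6 from 20.
Selections with exactly 2 intact: choose 2 of the 13 intact and 4 of the 7 cracked, C(13,2)·C(7,4) = 78·35 = 2730.
Probability = 2730/38760 = 91/1292.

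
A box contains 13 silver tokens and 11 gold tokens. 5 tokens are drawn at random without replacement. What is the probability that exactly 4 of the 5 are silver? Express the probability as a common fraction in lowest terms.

715/3864

Total number of selections: C(24,5) = 42504.
Selections with exactly 4 silver: choose 4 of the 13 silver and 1 of the 11 gold, C(13,4)·C(11,1) = 715·11 = 7865.
Probability = 7865/42504 = 715/3864.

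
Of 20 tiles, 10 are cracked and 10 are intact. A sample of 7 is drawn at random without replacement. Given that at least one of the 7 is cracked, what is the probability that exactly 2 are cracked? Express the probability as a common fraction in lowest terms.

63/430

Work in counts. Selections with at least one cracked: C(20,7) − C(10,7) = 77520 − 120 = 77400.
Of those, selections where exactly 2 are cracked: C(10,2)·C(10,5) = 45·252 = 11340.
Conditional probability = 11340/77400 = 63/430.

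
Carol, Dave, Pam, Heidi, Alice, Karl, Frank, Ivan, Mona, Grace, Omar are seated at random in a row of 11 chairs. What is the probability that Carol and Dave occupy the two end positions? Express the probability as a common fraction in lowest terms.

1/55

There are 11! = 39916800 arrangements.
Place Carol and Dave at the ends in 2 ways, arrange the remaining 9 in 9! = 362880 ways: 2·362880 = 725760.
Probability = 725760/39916800 = 1/55.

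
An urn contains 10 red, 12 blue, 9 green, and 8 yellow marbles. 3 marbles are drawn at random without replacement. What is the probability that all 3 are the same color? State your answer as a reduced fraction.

480/9139

There are C(39,3) = 9139 ways to draw 3 marbles.
All same color: C(10,3) + C(12,3) + C(9,3) + C(8,3) = 120 + 220 + 84 + 56 = 480.
Probability = 480/9139.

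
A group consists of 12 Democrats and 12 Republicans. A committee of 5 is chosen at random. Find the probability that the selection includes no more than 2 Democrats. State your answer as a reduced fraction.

1/2

Total selections: C(24,5) = 42504.
Favorable selections (no more than 2 Democrats): C(12,0)·C(12,5) + C(12,1)·C(12,4) + C(12,2)·C(12,3) = 792 + 5940 + 14520 = 21252.
Probability = 21252/42504 = 1/2.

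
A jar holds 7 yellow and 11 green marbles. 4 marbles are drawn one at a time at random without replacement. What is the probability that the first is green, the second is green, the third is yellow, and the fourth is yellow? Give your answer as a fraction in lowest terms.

Multiply the conditional probabilities at each draw: 11/18 · 10/17 · 7/16 · 6/15 = 4620/73440 = 77/1224.

77/1224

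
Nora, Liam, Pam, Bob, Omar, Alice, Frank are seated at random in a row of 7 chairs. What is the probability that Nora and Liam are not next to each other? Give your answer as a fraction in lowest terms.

There are 7! = 5040 arrangements.
Arrangements with Nora and Liam adjacent: 2·6! = 1440.
So not adjacent: 5040 − 1440 = 3600, probability 3600/5040 = 5/7.

5/7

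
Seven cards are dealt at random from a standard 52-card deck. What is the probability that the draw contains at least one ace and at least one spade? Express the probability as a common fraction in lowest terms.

53122231/133784560

There are C(52,7) = 133784560 possible draws.
By inclusion-exclusion on the complements, draws missing all aces or all spades: C(48,7) + C(39,7) − C(36,7) = 73629072 + 15380937 − 8347680 = 80662329.
So draws with at least one of each: 133784560 − 80662329 = 53122231, probability 53122231/133784560.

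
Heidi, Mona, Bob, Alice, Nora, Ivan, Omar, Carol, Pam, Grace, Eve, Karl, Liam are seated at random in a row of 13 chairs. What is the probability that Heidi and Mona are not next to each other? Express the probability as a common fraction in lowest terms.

11/13

There are 13! = 6227020800 arrangements.
Arrangements with Heidi and Mona adjacent: 2·12! = 958003200.
So not adjacent: 6227020800 − 958003200 = 5269017600, probability 5269017600/6227020800 = 11/13.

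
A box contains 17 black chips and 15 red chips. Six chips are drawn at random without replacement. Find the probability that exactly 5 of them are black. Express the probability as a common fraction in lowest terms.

1105/10788

The sample space is all 6-subsets of the 32: C(32,6) = 906192.
Selections with exactly 5 black: choose 5 of the 17 black and 1 of the 15 red, C(17,5)·C(15,1) = 6188·15 = 92820.
Probability = 92820/906192 = 1105/10788.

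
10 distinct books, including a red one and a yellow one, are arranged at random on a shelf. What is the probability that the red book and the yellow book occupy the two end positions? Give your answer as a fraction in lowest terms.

1/45

There are 10! = 3628800 arrangements.
Place the red book and the yellow book at the ends in 2 ways, arrange the remaining 8 in 8! = 40320 ways: 2·40320 = 80640.
Probability = 80640/3628800 = 1/45.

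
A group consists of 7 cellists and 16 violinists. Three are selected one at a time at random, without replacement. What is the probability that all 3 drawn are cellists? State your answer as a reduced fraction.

Multiply the conditional probabilities at each draw: 7/23 · 6/22 · 5/21 = 210/10626 = 5/253.

5/253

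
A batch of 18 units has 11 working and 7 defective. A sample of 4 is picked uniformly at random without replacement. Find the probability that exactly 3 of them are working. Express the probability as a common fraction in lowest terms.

There are C(18,4) = 3060 ways to choose 4 from 18.
Selections with exactly 3 working: choose 3 of the 11 working and 1 of the 7 defective, C(11,3)·C(7,1) = 165·7 = 1155.
Probability = 1155/3060 = 77/204.

77/204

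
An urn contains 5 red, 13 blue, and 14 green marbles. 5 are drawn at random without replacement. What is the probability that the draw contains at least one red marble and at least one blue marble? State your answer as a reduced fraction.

3965/7192

There are C(32,5) = 201376 possible draws.
By inclusion-exclusion on the complements, draws missing all red or all blue: C(27,5) + C(19,5) − C(14,5) = 80730 + 11628 − 2002 = 90356.
So draws with at least one of each: 201376 − 90356 = 111020, probability 111020/201376 = 3965/7192.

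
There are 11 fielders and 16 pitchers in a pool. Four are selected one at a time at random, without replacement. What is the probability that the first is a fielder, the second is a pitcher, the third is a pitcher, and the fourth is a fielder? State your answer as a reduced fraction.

Multiply the conditional probabilities at each draw: 11/27 · 16/26 · 15/25 · 10/24 = 26400/421200 = 22/351.

22/351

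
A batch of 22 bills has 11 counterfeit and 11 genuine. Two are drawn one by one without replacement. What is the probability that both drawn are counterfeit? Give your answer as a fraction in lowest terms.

Multiply the conditional probabilities at each draw: 11/22 · 10/21 = 110/462 = 5/21.

5/21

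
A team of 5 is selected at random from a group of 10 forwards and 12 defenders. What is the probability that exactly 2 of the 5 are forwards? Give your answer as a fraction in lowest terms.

The sample space is all 5-subsets of the 22: C(22,5) = 26334.
Selections with exactly 2 forwards: choose 2 of the 10 forwards and 3 of the 12 defenders, C(10,2)·C(12,3) = 45·220 = 9900.
Probability = 9900/26334 = 50/133.

50/133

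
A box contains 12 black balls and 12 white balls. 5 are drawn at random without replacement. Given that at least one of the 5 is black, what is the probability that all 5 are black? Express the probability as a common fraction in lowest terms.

Work in counts. Selections with at least one black: C(24,5) − C(12,5) = 42504 − 792 = 41712.
Of those, selections where all 5 are black: C(12,5) = 792.
Conditional probability = 792/41712 = 3/158.

3/158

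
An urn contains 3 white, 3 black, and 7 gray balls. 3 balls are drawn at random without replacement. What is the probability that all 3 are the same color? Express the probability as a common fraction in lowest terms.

There are C(13,3) = 286 ways to draw 3 balls.
All same color: C(3,3) + C(3,3) + C(7,3) = 1 + 1 + 35 = 37.
Probability = 37/286.

37/286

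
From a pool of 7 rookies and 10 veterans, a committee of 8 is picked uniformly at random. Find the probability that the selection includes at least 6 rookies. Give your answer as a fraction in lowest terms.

There are C(17,8) = 24310 ways to choose the 8.
Favorable selections (at least 6 rookies): C(7,6)·C(10,2) + C(7,7)·C(10,1) = 315 + 10 = 325.
Probability = 325/24310 = 5/374.

5/374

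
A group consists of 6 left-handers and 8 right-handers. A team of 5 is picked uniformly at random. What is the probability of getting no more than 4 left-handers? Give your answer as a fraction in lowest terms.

998/1001

There are C(14,5) = 2002 ways to choose the 5.
The complement is exactly 5 left-handers: C(6,5)·C(8,0) = 6.
Probability = 1 − 6/2002 = 1996/2002 = 998/1001.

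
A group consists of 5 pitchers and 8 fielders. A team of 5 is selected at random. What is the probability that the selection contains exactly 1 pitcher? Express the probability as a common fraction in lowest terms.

350/1287

There are C(13,5) = 1287 ways to choose 5 from 13.
Selections with exactly 1 pitcher: choose 1 of the 5 pitchers and 4 of the 8 fielders, C(5,1)·C(8,4) = 5·70 = 350.
Probability = 350/1287.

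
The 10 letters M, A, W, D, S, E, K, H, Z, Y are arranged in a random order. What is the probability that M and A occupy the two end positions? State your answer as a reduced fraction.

1/45

There are 10! = 3628800 arrangements.
Place M and A at the ends in 2 ways, arrange the remaining 8 in 8! = 40320 ways: 2·40320 = 80640.
Probability = 80640/3628800 = 1/45.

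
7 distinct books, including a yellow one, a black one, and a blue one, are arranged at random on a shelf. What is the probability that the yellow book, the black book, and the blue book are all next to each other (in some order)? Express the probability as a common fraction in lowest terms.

1/7

There are 7! = 5040 arrangements.
Treat the three as one block: 5! placements × 3! orders within the block = 120·6 = 720.
Probability = 720/5040 = 1/7.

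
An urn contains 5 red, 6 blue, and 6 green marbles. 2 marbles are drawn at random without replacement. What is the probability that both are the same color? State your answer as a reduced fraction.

5/17

There are C(17,2) = 136 ways to draw 2 marbles.
All same color: C(5,2) + C(6,2) + C(6,2) = 10 + 15 + 15 = 40.
Probability = 40/136 = 5/17.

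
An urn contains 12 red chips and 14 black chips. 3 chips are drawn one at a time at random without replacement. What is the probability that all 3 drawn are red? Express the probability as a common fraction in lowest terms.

Multiply the conditional probabilities at each draw: 12/26 · 11/25 · 10/24 = 1320/15600 = 11/130.

11/130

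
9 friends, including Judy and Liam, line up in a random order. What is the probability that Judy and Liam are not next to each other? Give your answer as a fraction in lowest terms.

7/9

There are 9! = 362880 arrangements.
Arrangements with Judy and Liam adjacent: 2·8! = 80640.
So not adjacent: 362880 − 80640 = 282240, probability 282240/362880 = 7/9.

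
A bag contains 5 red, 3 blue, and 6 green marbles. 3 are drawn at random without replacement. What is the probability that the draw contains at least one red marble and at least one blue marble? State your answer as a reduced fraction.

135/364

There are C(14,3) = 364 possible draws.
By inclusion-exclusion on the complements, draws missing all red or all blue: C(9,3) + C(11,3) − C(6,3) = 84 + 165 − 20 = 229.
So draws with at least one of each: 364 − 229 = 135, probability 135/364.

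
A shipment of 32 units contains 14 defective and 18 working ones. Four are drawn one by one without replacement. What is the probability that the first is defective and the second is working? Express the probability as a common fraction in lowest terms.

63/248

Multiply the conditional probabilities at each draw: 14/32 · 18/31 = 252/992 = 63/248.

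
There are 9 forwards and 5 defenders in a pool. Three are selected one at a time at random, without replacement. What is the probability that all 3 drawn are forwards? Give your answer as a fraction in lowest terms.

Multiply the conditional probabilities at each draw: 9/14 · 8/13 · 7/12 = 504/2184 = 3/13.

3/13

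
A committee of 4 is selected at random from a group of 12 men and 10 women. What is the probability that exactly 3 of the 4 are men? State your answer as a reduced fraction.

There are C(22,4) = 7315 ways to choose 4 from 22.
Selections with exactly 3 men: choose 3 of the 12 men and 1 of the 10 women, C(12,3)·C(10,1) = 220·10 = 2200.
Probability = 2200/7315 = 40/133.

40/133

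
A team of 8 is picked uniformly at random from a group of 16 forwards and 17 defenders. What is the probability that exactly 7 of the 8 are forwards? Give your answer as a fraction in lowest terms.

340/24273

Total number of selections: C(33,8) = 13884156.
Selections with exactly 7 forwards: choose 7 of the 16 forwards and 1 of the 17 defenders, C(16,7)·C(17,1) = 11440·17 = 194480.
Probability = 194480/13884156 = 340/24273.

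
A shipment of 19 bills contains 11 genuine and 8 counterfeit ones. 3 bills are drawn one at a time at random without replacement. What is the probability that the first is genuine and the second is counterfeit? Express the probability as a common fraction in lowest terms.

Multiply the conditional probabilities at each draw: 11/19 · 8/18 = 88/342 = 44/171.

44/171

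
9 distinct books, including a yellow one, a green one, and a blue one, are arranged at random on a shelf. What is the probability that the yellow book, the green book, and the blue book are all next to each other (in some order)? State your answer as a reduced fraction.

1/12

There are 9! = 362880 arrangements.
Treat the three as one block: 7! placements × 3! orders within the block = 5040·6 = 30240.
Probability = 30240/362880 = 1/12.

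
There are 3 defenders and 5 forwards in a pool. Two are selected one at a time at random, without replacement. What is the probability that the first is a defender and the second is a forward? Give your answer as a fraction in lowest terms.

15/56

Multiply the conditional probabilities at each draw: 3/8 · 5/7 = 15/56.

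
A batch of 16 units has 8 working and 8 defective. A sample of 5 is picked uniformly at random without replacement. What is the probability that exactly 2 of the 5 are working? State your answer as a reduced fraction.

14/39

Total number of selections: C(16,5) = 4368.
Selections with exactly 2 working: choose 2 of the 8 working and 3 of the 8 defective, C(8,2)·C(8,3) = 28·56 = 1568.
Probability = 1568/4368 = 14/39.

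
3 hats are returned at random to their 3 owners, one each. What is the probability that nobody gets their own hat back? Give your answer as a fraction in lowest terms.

There are 3! = 6 assignments.
By inclusion-exclusion, assignments with no fixed points: C(3,0)·3! − C(3,1)·2! + C(3,2)·1! − C(3,3)·0! = 2.
Probability = 2/6 = 1/3.

1/3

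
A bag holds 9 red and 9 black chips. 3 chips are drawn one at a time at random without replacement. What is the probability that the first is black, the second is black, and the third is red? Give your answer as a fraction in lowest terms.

Multiply the conditional probabilities at each draw: 9/18 · 8/17 · 9/16 = 648/4896 = 9/68.

9/68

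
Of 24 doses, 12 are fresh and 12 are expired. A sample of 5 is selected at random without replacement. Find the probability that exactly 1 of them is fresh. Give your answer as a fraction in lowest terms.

The sample space is all 5-subsets of the 24: C(24,5) = 42504.
Selections with exactly 1 fresh: choose 1 of the 12 fresh and 4 of the 12 expired, C(12,1)·C(12,4) = 12·495 = 5940.
Probability = 5940/42504 = 45/322.

45/322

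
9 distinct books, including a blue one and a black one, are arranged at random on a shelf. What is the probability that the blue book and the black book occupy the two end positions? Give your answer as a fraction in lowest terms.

1/36

There are 9! = 362880 arrangements.
Place the blue book and the black book at the ends in 2 ways, arrange the remaining 7 in 7! = 5040 ways: 2·5040 = 10080.
Probability = 10080/362880 = 1/36.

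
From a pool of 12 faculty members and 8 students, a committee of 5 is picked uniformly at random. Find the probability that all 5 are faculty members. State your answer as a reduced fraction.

There are C(20,5) = 15504 possible selections.
Selections with all faculty members: C(12,5) = 792.
Probability = 792/15504 = 33/646.

33/646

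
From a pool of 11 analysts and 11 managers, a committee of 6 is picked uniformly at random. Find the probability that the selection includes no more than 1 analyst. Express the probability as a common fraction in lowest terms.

Total selections: C(22,6) = 74613.
Favorable selections (no more than 1 analyst): C(11,0)·C(11,6) + C(11,1)·C(11,5) = 462 + 5082 = 5544.
Probability = 5544/74613 = 24/323.

24/323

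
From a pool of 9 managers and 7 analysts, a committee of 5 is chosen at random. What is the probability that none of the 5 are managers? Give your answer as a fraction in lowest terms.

1/208

There are C(16,5) = 4368 possible selections.
Selections with no managers (all analysts): C(7,5) = 21.
Probability = 21/4368 = 1/208.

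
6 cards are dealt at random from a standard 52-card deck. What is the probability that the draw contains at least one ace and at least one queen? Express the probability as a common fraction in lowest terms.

There are C(52,6) = 20358520 possible draws.
By inclusion-exclusion on the complements, draws missing all aces or all queens: C(48,6) + C(48,6) − C(44,6) = 12271512 + 12271512 − 7059052 = 17483972.
So draws with at least one of each: 20358520 − 17483972 = 2874548, probability 2874548/20358520 = 718637/5089630.

718637/5089630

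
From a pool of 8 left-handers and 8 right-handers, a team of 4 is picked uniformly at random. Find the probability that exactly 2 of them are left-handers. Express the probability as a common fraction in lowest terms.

There are C(16,4) = 1820 ways to choose 4 from 16.
Selections with exactly 2 left-handers: choose 2 of the 8 left-handers and 2 of the 8 right-handers, C(8,2)·C(8,2) = 28·28 = 784.
Probability = 784/1820 = 28/65.

28/65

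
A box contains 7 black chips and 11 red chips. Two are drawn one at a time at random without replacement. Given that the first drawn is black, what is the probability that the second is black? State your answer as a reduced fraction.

After removing one black, 17 remain: 6 black and 11 red.
So the probability the next is black is 6/17.

6/17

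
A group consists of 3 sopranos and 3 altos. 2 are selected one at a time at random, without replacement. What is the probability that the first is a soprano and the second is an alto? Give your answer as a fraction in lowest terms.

3/10

Multiply the conditional probabilities at each draw: 3/6 · 3/5 = 9/30 = 3/10.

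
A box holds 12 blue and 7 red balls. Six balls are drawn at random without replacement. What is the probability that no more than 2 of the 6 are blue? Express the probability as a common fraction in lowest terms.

There are C(19,6) = 27132 ways to choose the 6.
Favorable selections (no more than 2 blue): C(12,0)·C(7,6) + C(12,1)·C(7,5) + C(12,2)·C(7,4) = 7 + 252 + 2310 = 2569.
Probability = 2569/27132 = 367/3876.

367/3876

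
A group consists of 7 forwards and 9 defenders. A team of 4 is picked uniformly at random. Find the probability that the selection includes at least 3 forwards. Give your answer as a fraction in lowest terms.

There are C(16,4) = 1820 ways to choose the 4.
Favorable selections (at least 3 forwards): C(7,3)·C(9,1) + C(7,4)·C(9,0) = 315 + 35 = 350.
Probability = 350/1820 = 5/26.

5/26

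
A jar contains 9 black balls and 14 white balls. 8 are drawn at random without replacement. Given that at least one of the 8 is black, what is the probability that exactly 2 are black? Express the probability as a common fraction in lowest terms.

3276/14767

Work in counts. Selections with at least one black: C(23,8) − C(14,8) = 490314 − 3003 = 487311.
Of those, selections where exactly 2 are black: C(9,2)·C(14,6) = 36·3003 = 108108.
Conditional probability = 108108/487311 = 3276/14767.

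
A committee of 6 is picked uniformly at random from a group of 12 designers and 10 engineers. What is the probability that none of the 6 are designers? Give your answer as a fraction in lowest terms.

There are C(22,6) = 74613 possible selections.
Selections with no designers (all engineers): C(10,6) = 210.
Probability = 210/74613 = 10/3553.

10/3553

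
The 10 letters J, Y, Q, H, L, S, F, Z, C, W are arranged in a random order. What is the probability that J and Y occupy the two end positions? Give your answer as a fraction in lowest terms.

There are 10! = 3628800 arrangements.
Place J and Y at the ends in 2 ways, arrange the remaining 8 in 8! = 40320 ways: 2·40320 = 80640.
Probability = 80640/3628800 = 1/45.

1/45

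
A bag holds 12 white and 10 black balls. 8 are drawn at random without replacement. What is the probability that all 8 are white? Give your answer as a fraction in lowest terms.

1/646

There are C(22,8) = 319770 possible selections.
Selections with all white: C(12,8) = 495.
Probability = 495/319770 = 1/646.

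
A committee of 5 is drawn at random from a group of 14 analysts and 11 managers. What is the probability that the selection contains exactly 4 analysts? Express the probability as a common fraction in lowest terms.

The sample space is all 5-subsets of the 25: C(25,5) = 53130.
Selections with exactly 4 analysts: choose 4 of the 14 analysts and 1 of the 11 managers, C(14,4)·C(11,1) = 1001·11 = 11011.
Probability = 11011/53130 = 143/690.

143/690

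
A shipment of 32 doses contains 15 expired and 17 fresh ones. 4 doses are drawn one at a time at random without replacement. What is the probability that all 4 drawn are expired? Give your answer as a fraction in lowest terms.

273/7192

Multiply the conditional probabilities at each draw: 15/32 · 14/31 · 13/30 · 12/29 = 32760/863040 = 273/7192.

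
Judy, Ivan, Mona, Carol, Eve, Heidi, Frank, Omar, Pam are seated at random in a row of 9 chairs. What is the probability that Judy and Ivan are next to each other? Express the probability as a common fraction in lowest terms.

2/9

There are 9! = 362880 arrangements.
Treat Judy and Ivan as a block: 8! arrangements of the blocks × 2 orders within the block = 2·40320 = 80640.
Probability = 80640/362880 = 2/9.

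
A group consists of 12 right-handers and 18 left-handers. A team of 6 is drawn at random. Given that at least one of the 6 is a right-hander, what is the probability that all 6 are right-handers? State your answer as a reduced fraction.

44/27391

Work in counts. Selections with at least one right-hander: C(30,6) − C(18,6) = 593775 − 18564 = 575211.
Of those, selections where all 6 are right-handers: C(12,6) = 924.
Conditional probability = 924/575211 = 44/27391.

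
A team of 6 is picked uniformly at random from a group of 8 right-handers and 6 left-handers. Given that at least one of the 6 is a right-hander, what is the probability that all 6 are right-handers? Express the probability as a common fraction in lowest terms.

Work in counts. Selections with at least one right-hander: C(14,6) − C(6,6) = 3003 − 1 = 3002.
Of those, selections where all 6 are right-handers: C(8,6) = 28.
Conditional probability = 28/3002 = 14/1501.

14/1501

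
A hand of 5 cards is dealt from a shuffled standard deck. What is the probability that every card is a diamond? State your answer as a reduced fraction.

There are C(52,5) = 2598960 possible 5-card hands.
Hands that are all diamonds: C(13,5) = 1287.
Probability = 1287/2598960 = 33/66640.

33/66640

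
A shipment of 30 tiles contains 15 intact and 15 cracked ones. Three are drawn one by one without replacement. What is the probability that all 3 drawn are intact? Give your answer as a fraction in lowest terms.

Multiply the conditional probabilities at each draw: 15/30 · 14/29 · 13/28 = 2730/24360 = 13/116.

13/116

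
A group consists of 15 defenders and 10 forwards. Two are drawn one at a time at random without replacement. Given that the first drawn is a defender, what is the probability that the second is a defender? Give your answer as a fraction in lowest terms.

After removing one defender, 24 remain: 14 defenders and 10 forwards.
So the probability the next is a defender is 14/24 = 7/12.

7/12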